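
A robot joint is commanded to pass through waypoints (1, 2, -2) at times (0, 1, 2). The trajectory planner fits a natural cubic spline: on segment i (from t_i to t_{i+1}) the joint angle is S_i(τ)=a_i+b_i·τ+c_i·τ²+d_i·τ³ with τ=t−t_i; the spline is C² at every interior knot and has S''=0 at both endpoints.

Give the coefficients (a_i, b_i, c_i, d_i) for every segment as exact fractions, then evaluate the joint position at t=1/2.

Δ: Δ0=1, Δ1=-4
row 1: diag=4, rhs=-30; c'=1/4, d'=-15/2
back: M1=-15/2
M: M0=0, M1=-15/2, M2=0
seg 0: a=1, c=M0/2=0, d=(M1−M0)/(6·1)=-5/4, b=Δ0−h0·(2M0+M1)/6=9/4
seg 1: a=2, c=M1/2=-15/4, d=(M2−M1)/(6·1)=5/4, b=Δ1−h1·(2M1+M2)/6=-3/2
t_q=1/2 → seg 0, τ=1/2; S=1+9/4·τ+0·τ²+-5/4·τ³=63/32

  seg 0: a=1 b=9/4 c=0 d=-5/4
  seg 1: a=2 b=-3/2 c=-15/4 d=5/4
S(1/2) = 63/32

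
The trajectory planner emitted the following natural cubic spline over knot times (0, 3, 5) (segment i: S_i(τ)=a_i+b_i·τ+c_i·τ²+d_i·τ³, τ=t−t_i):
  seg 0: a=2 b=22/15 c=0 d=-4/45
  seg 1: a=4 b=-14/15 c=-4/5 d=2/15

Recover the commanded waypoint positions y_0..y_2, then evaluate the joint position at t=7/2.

y_0 = S_0(0) = a_0 = 2
y_1 = S_1(0) = a_1 = 4
y_2 = S_1(2) = 0
t_q=7/2 is in segment 1 (τ=1/2); S_1(τ)=67/20

y_0=2 y_1=4 y_2=0
S(7/2) = 67/20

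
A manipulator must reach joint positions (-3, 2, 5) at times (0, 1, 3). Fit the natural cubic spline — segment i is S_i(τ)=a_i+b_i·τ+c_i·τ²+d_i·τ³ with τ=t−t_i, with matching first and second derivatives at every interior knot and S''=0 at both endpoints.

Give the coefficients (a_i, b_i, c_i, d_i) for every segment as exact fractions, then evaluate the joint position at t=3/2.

Δ: Δ0=5, Δ1=3/2
row 1: diag=6, rhs=-21; c'=1/3, d'=-7/2
back: M1=-7/2
M: M0=0, M1=-7/2, M2=0
seg 0: a=-3, c=M0/2=0, d=(M1−M0)/(6·1)=-7/12, b=Δ0−h0·(2M0+M1)/6=67/12
seg 1: a=2, c=M1/2=-7/4, d=(M2−M1)/(6·2)=7/24, b=Δ1−h1·(2M1+M2)/6=23/6
t_q=3/2 → seg 1, τ=1/2; S=2+23/6·τ+-7/4·τ²+7/24·τ³=225/64

  seg 0: a=-3 b=67/12 c=0 d=-7/12
  seg 1: a=2 b=23/6 c=-7/4 d=7/24
S(3/2) = 225/64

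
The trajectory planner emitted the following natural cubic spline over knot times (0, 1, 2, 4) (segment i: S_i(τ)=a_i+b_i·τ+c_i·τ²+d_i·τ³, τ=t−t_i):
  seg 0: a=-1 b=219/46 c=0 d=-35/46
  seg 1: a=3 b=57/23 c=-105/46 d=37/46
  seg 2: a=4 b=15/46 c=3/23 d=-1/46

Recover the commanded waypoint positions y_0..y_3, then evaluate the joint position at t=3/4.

y_0=-1 y_1=3 y_2=4 y_3=5
S(3/4) = 6623/2944

y_0 = S_0(0) = a_0 = -1
y_1 = S_1(0) = a_1 = 3
y_2 = S_2(0) = a_2 = 4
y_3 = S_2(2) = 5
t_q=3/4 is in segment 0 (τ=3/4); S_0(τ)=6623/2944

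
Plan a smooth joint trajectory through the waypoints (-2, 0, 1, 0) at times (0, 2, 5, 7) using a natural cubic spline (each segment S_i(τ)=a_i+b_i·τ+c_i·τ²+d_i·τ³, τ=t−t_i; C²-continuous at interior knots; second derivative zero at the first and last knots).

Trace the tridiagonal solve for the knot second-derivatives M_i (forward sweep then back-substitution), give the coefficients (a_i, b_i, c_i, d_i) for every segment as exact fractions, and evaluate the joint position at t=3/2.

Δ: Δ0=1, Δ1=1/3, Δ2=-1/2
row 1: diag=10, rhs=-4; c'=3/10, d'=-2/5
row 2: denom=10−3·3/10=91/10; d'=(-5−3·-2/5)/(91/10)=-38/91
back: M2=-38/91
back: M1=-2/5−3/10·-38/91=-25/91
M: M0=0, M1=-25/91, M2=-38/91, M3=0
seg 0: a=-2, c=M0/2=0, d=(M1−M0)/(6·2)=-25/1092, b=Δ0−h0·(2M0+M1)/6=298/273
seg 1: a=0, c=M1/2=-25/182, d=(M2−M1)/(6·3)=-1/126, b=Δ1−h1·(2M1+M2)/6=223/273
seg 2: a=1, c=M2/2=-19/91, d=(M3−M2)/(6·2)=19/546, b=Δ2−h2·(2M2+M3)/6=-121/546
t_q=3/2 → seg 0, τ=3/2; S=-2+298/273·τ+0·τ²+-25/1092·τ³=-183/416

  seg 0: a=-2 b=298/273 c=0 d=-25/1092
  seg 1: a=0 b=223/273 c=-25/182 d=-1/126
  seg 2: a=1 b=-121/546 c=-19/91 d=19/546
S(3/2) = -183/416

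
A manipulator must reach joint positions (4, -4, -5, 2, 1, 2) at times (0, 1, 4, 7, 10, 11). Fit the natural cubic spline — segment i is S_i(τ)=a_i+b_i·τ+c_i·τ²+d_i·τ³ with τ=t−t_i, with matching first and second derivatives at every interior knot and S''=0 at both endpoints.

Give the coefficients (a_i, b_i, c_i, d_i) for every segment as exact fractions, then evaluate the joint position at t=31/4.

  seg 0: a=4 b=-20824/2331 c=0 d=2176/2331
  seg 1: a=-4 b=-14296/2331 c=2176/777 d=-6065/20979
  seg 2: a=-5 b=6677/2331 c=463/2331 d=-71/567
  seg 3: a=2 b=1574/2331 c=-2164/2331 d=4141/20979
  seg 4: a=1 b=1013/2331 c=659/777 d=-659/2331
S(31/4) = 34271/16576

Δ: Δ0=-8, Δ1=-1/3, Δ2=7/3, Δ3=-1/3, Δ4=1
row 1: diag=8, rhs=46; c'=3/8, d'=23/4
row 2: denom=12−3·3/8=87/8; d'=(16−3·23/4)/(87/8)=-10/87
row 3: denom=12−3·8/29=324/29; d'=(-16−3·-10/87)/(324/29)=-227/162
row 4: denom=8−3·29/108=259/36; d'=(8−3·-227/162)/(259/36)=1318/777
back: M4=1318/777
back: M3=-227/162−29/108·1318/777=-4328/2331
back: M2=-10/87−8/29·-4328/2331=926/2331
back: M1=23/4−3/8·926/2331=4352/777
M: M0=0, M1=4352/777, M2=926/2331, M3=-4328/2331, M4=1318/777, M5=0
seg 0: a=4, c=M0/2=0, d=(M1−M0)/(6·1)=2176/2331, b=Δ0−h0·(2M0+M1)/6=-20824/2331
seg 1: a=-4, c=M1/2=2176/777, d=(M2−M1)/(6·3)=-6065/20979, b=Δ1−h1·(2M1+M2)/6=-14296/2331
seg 2: a=-5, c=M2/2=463/2331, d=(M3−M2)/(6·3)=-71/567, b=Δ2−h2·(2M2+M3)/6=6677/2331
seg 3: a=2, c=M3/2=-2164/2331, d=(M4−M3)/(6·3)=4141/20979, b=Δ3−h3·(2M3+M4)/6=1574/2331
seg 4: a=1, c=M4/2=659/777, d=(M5−M4)/(6·1)=-659/2331, b=Δ4−h4·(2M4+M5)/6=1013/2331
t_q=31/4 → seg 3, τ=3/4; S=2+1574/2331·τ+-2164/2331·τ²+4141/20979·τ³=34271/16576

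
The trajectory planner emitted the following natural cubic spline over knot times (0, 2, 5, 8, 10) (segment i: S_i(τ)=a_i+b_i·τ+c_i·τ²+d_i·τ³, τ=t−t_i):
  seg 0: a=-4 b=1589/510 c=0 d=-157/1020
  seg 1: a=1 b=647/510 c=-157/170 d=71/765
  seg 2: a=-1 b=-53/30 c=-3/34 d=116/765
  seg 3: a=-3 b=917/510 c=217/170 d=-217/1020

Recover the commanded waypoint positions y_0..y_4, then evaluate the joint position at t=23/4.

y_0 = S_0(0) = a_0 = -4
y_1 = S_1(0) = a_1 = 1
y_2 = S_2(0) = a_2 = -1
y_3 = S_3(0) = a_3 = -3
y_4 = S_3(2) = 4
t_q=23/4 is in segment 2 (τ=3/4); S_2(τ)=-1257/544

y_0=-4 y_1=1 y_2=-1 y_3=-3 y_4=4
S(23/4) = -1257/544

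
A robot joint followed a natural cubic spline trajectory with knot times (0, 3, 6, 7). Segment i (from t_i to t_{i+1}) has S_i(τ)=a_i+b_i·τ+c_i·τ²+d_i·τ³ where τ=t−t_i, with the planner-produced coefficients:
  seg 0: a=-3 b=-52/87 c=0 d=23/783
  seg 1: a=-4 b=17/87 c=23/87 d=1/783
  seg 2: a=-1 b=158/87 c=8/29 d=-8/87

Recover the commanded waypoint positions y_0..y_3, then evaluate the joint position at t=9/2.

y_0=-3 y_1=-4 y_2=-1 y_3=1
S(9/2) = -721/232

y_0 = S_0(0) = a_0 = -3
y_1 = S_1(0) = a_1 = -4
y_2 = S_2(0) = a_2 = -1
y_3 = S_2(1) = 1
t_q=9/2 is in segment 1 (τ=3/2); S_1(τ)=-721/232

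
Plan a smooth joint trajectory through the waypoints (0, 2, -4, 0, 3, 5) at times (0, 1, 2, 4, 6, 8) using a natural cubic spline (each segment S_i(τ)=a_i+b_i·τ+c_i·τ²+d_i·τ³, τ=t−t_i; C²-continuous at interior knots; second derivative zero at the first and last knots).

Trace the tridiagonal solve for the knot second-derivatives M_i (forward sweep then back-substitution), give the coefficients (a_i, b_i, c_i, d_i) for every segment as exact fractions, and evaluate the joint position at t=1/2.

  seg 0: a=0 b=2807/626 c=0 d=-1555/626
  seg 1: a=2 b=-929/313 c=-4665/626 d=2767/626
  seg 2: a=-4 b=-2887/626 c=1818/313 d=-3133/2504
  seg 3: a=0 b=1129/313 c=-2127/1252 d=101/313
  seg 4: a=3 b=214/313 c=297/1252 d=-99/2504
S(1/2) = 9673/5008

Δ: Δ0=2, Δ1=-6, Δ2=2, Δ3=3/2, Δ4=1
row 1: diag=4, rhs=-48; c'=1/4, d'=-12
row 2: denom=6−1·1/4=23/4; d'=(48−1·-12)/(23/4)=240/23
row 3: denom=8−2·8/23=168/23; d'=(-3−2·240/23)/(168/23)=-183/56
row 4: denom=8−2·23/84=313/42; d'=(-3−2·-183/56)/(313/42)=297/626
back: M4=297/626
back: M3=-183/56−23/84·297/626=-2127/626
back: M2=240/23−8/23·-2127/626=3636/313
back: M1=-12−1/4·3636/313=-4665/313
M: M0=0, M1=-4665/313, M2=3636/313, M3=-2127/626, M4=297/626, M5=0
seg 0: a=0, c=M0/2=0, d=(M1−M0)/(6·1)=-1555/626, b=Δ0−h0·(2M0+M1)/6=2807/626
seg 1: a=2, c=M1/2=-4665/626, d=(M2−M1)/(6·1)=2767/626, b=Δ1−h1·(2M1+M2)/6=-929/313
seg 2: a=-4, c=M2/2=1818/313, d=(M3−M2)/(6·2)=-3133/2504, b=Δ2−h2·(2M2+M3)/6=-2887/626
seg 3: a=0, c=M3/2=-2127/1252, d=(M4−M3)/(6·2)=101/313, b=Δ3−h3·(2M3+M4)/6=1129/313
seg 4: a=3, c=M4/2=297/1252, d=(M5−M4)/(6·2)=-99/2504, b=Δ4−h4·(2M4+M5)/6=214/313
t_q=1/2 → seg 0, τ=1/2; S=0+2807/626·τ+0·τ²+-1555/626·τ³=9673/5008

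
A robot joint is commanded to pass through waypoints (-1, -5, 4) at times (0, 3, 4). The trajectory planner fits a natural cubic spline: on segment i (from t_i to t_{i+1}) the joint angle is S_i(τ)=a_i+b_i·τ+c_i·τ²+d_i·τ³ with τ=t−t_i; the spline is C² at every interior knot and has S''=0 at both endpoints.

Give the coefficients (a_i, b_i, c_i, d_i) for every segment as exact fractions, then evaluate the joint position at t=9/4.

Δ: Δ0=-4/3, Δ1=9
row 1: diag=8, rhs=62; c'=1/8, d'=31/4
back: M1=31/4
M: M0=0, M1=31/4, M2=0
seg 0: a=-1, c=M0/2=0, d=(M1−M0)/(6·3)=31/72, b=Δ0−h0·(2M0+M1)/6=-125/24
seg 1: a=-5, c=M1/2=31/8, d=(M2−M1)/(6·1)=-31/24, b=Δ1−h1·(2M1+M2)/6=77/12
t_q=9/4 → seg 0, τ=9/4; S=-1+-125/24·τ+0·τ²+31/72·τ³=-4001/512

  seg 0: a=-1 b=-125/24 c=0 d=31/72
  seg 1: a=-5 b=77/12 c=31/8 d=-31/24
S(9/4) = -4001/512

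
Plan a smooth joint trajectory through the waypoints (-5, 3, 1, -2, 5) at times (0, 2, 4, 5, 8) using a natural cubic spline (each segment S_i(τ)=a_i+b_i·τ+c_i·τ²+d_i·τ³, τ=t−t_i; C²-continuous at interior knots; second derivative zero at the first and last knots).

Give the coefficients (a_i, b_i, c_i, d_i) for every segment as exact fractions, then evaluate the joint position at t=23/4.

Δ: Δ0=4, Δ1=-1, Δ2=-3, Δ3=7/3
row 1: diag=8, rhs=-30; c'=1/4, d'=-15/4
row 2: denom=6−2·1/4=11/2; d'=(-12−2·-15/4)/(11/2)=-9/11
row 3: denom=8−1·2/11=86/11; d'=(32−1·-9/11)/(86/11)=361/86
back: M3=361/86
back: M2=-9/11−2/11·361/86=-68/43
back: M1=-15/4−1/4·-68/43=-577/172
M: M0=0, M1=-577/172, M2=-68/43, M3=361/86, M4=0
seg 0: a=-5, c=M0/2=0, d=(M1−M0)/(6·2)=-577/2064, b=Δ0−h0·(2M0+M1)/6=2641/516
seg 1: a=3, c=M1/2=-577/344, d=(M2−M1)/(6·2)=305/2064, b=Δ1−h1·(2M1+M2)/6=455/258
seg 2: a=1, c=M2/2=-34/43, d=(M3−M2)/(6·1)=497/516, b=Δ2−h2·(2M2+M3)/6=-1637/516
seg 3: a=-2, c=M3/2=361/172, d=(M4−M3)/(6·3)=-361/1548, b=Δ3−h3·(2M3+M4)/6=-481/258
t_q=23/4 → seg 3, τ=3/4; S=-2+-481/258·τ+361/172·τ²+-361/1548·τ³=-25495/11008

  seg 0: a=-5 b=2641/516 c=0 d=-577/2064
  seg 1: a=3 b=455/258 c=-577/344 d=305/2064
  seg 2: a=1 b=-1637/516 c=-34/43 d=497/516
  seg 3: a=-2 b=-481/258 c=361/172 d=-361/1548
S(23/4) = -25495/11008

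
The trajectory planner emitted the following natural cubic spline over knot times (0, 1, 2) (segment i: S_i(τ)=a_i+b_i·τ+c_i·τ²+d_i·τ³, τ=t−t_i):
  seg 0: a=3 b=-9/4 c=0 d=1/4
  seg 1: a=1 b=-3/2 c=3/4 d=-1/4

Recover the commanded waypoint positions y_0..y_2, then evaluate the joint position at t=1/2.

y_0 = S_0(0) = a_0 = 3
y_1 = S_1(0) = a_1 = 1
y_2 = S_1(1) = 0
t_q=1/2 is in segment 0 (τ=1/2); S_0(τ)=61/32

y_0=3 y_1=1 y_2=0
S(1/2) = 61/32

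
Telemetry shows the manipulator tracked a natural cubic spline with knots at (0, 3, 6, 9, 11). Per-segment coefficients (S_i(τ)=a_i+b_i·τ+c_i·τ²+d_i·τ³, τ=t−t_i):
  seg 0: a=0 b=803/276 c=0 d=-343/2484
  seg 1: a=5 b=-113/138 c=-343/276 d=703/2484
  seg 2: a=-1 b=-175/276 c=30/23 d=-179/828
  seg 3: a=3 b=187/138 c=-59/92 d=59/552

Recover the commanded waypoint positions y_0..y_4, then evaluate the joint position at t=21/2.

y_0=0 y_1=5 y_2=-1 y_3=3 y_4=4
S(21/2) = 5815/1472

y_0 = S_0(0) = a_0 = 0
y_1 = S_1(0) = a_1 = 5
y_2 = S_2(0) = a_2 = -1
y_3 = S_3(0) = a_3 = 3
y_4 = S_3(2) = 4
t_q=21/2 is in segment 3 (τ=3/2); S_3(τ)=5815/1472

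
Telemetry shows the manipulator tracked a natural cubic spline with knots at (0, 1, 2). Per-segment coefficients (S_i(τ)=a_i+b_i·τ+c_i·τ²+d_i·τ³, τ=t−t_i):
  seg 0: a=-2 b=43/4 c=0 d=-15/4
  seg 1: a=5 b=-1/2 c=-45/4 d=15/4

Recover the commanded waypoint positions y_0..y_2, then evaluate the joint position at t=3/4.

y_0=-2 y_1=5 y_2=-3
S(3/4) = 1147/256

y_0 = S_0(0) = a_0 = -2
y_1 = S_1(0) = a_1 = 5
y_2 = S_1(1) = -3
t_q=3/4 is in segment 0 (τ=3/4); S_0(τ)=1147/256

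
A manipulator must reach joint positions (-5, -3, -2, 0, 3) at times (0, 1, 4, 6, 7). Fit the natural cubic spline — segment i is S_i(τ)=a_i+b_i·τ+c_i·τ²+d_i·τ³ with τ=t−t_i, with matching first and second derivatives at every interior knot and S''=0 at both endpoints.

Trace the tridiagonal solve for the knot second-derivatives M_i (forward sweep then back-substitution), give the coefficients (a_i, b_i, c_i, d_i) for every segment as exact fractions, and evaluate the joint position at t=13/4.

Δ: Δ0=2, Δ1=1/3, Δ2=1, Δ3=3
row 1: diag=8, rhs=-10; c'=3/8, d'=-5/4
row 2: denom=10−3·3/8=71/8; d'=(4−3·-5/4)/(71/8)=62/71
row 3: denom=6−2·16/71=394/71; d'=(12−2·62/71)/(394/71)=364/197
back: M3=364/197
back: M2=62/71−16/71·364/197=90/197
back: M1=-5/4−3/8·90/197=-280/197
M: M0=0, M1=-280/197, M2=90/197, M3=364/197, M4=0
seg 0: a=-5, c=M0/2=0, d=(M1−M0)/(6·1)=-140/591, b=Δ0−h0·(2M0+M1)/6=1322/591
seg 1: a=-3, c=M1/2=-140/197, d=(M2−M1)/(6·3)=185/1773, b=Δ1−h1·(2M1+M2)/6=902/591
seg 2: a=-2, c=M2/2=45/197, d=(M3−M2)/(6·2)=137/1182, b=Δ2−h2·(2M2+M3)/6=47/591
seg 3: a=0, c=M3/2=182/197, d=(M4−M3)/(6·1)=-182/591, b=Δ3−h3·(2M3+M4)/6=1409/591
t_q=13/4 → seg 1, τ=9/4; S=-3+902/591·τ+-140/197·τ²+185/1773·τ³=-24903/12608

  seg 0: a=-5 b=1322/591 c=0 d=-140/591
  seg 1: a=-3 b=902/591 c=-140/197 d=185/1773
  seg 2: a=-2 b=47/591 c=45/197 d=137/1182
  seg 3: a=0 b=1409/591 c=182/197 d=-182/591
S(13/4) = -24903/12608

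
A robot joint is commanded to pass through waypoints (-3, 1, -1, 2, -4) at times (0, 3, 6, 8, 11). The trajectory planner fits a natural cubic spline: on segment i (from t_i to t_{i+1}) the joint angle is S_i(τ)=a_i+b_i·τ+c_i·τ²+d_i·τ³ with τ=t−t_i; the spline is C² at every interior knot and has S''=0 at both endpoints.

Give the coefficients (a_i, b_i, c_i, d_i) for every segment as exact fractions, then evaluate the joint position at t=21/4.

Δ: Δ0=4/3, Δ1=-2/3, Δ2=3/2, Δ3=-2
row 1: diag=12, rhs=-12; c'=1/4, d'=-1
row 2: denom=10−3·1/4=37/4; d'=(13−3·-1)/(37/4)=64/37
row 3: denom=10−2·8/37=354/37; d'=(-21−2·64/37)/(354/37)=-905/354
back: M3=-905/354
back: M2=64/37−8/37·-905/354=404/177
back: M1=-1−1/4·404/177=-278/177
M: M0=0, M1=-278/177, M2=404/177, M3=-905/354, M4=0
seg 0: a=-3, c=M0/2=0, d=(M1−M0)/(6·3)=-139/1593, b=Δ0−h0·(2M0+M1)/6=125/59
seg 1: a=1, c=M1/2=-139/177, d=(M2−M1)/(6·3)=341/1593, b=Δ1−h1·(2M1+M2)/6=-14/59
seg 2: a=-1, c=M2/2=202/177, d=(M3−M2)/(6·2)=-571/1416, b=Δ2−h2·(2M2+M3)/6=49/59
seg 3: a=2, c=M3/2=-905/708, d=(M4−M3)/(6·3)=905/6372, b=Δ3−h3·(2M3+M4)/6=197/354
t_q=21/4 → seg 1, τ=9/4; S=1+-14/59·τ+-139/177·τ²+341/1593·τ³=-4045/3776

  seg 0: a=-3 b=125/59 c=0 d=-139/1593
  seg 1: a=1 b=-14/59 c=-139/177 d=341/1593
  seg 2: a=-1 b=49/59 c=202/177 d=-571/1416
  seg 3: a=2 b=197/354 c=-905/708 d=905/6372
S(21/4) = -4045/3776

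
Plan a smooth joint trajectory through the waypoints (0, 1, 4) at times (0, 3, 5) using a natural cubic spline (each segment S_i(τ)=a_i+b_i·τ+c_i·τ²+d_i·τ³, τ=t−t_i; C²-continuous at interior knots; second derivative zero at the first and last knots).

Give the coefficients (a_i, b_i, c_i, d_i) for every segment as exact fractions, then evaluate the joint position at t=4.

  seg 0: a=0 b=-1/60 c=0 d=7/180
  seg 1: a=1 b=31/30 c=7/20 d=-7/120
S(4) = 93/40

Δ: Δ0=1/3, Δ1=3/2
row 1: diag=10, rhs=7; c'=1/5, d'=7/10
back: M1=7/10
M: M0=0, M1=7/10, M2=0
seg 0: a=0, c=M0/2=0, d=(M1−M0)/(6·3)=7/180, b=Δ0−h0·(2M0+M1)/6=-1/60
seg 1: a=1, c=M1/2=7/20, d=(M2−M1)/(6·2)=-7/120, b=Δ1−h1·(2M1+M2)/6=31/30
t_q=4 → seg 1, τ=1; S=1+31/30·τ+7/20·τ²+-7/120·τ³=93/40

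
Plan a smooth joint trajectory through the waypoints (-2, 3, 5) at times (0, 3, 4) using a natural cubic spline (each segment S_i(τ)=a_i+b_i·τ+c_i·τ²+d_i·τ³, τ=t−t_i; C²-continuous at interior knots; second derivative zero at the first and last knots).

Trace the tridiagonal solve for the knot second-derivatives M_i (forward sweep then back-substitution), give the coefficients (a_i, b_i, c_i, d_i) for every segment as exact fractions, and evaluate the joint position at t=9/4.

Δ: Δ0=5/3, Δ1=2
row 1: diag=8, rhs=2; c'=1/8, d'=1/4
back: M1=1/4
M: M0=0, M1=1/4, M2=0
seg 0: a=-2, c=M0/2=0, d=(M1−M0)/(6·3)=1/72, b=Δ0−h0·(2M0+M1)/6=37/24
seg 1: a=3, c=M1/2=1/8, d=(M2−M1)/(6·1)=-1/24, b=Δ1−h1·(2M1+M2)/6=23/12
t_q=9/4 → seg 0, τ=9/4; S=-2+37/24·τ+0·τ²+1/72·τ³=833/512

  seg 0: a=-2 b=37/24 c=0 d=1/72
  seg 1: a=3 b=23/12 c=1/8 d=-1/24
S(9/4) = 833/512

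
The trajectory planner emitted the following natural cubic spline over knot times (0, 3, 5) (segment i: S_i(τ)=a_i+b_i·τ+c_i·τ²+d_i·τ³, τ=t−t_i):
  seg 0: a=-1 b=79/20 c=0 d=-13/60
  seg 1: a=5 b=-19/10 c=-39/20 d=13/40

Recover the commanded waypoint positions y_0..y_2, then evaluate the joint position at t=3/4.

y_0=-1 y_1=5 y_2=-4
S(3/4) = 479/256

y_0 = S_0(0) = a_0 = -1
y_1 = S_1(0) = a_1 = 5
y_2 = S_1(2) = -4
t_q=3/4 is in segment 0 (τ=3/4); S_0(τ)=479/256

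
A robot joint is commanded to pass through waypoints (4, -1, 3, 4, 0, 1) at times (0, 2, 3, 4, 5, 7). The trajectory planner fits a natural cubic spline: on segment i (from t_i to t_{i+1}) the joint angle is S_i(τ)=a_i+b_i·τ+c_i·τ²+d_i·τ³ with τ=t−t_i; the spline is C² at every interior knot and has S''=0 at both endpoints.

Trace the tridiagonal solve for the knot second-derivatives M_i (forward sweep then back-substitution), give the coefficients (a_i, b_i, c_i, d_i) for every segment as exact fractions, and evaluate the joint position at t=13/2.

  seg 0: a=4 b=-4839/986 c=0 d=1187/1972
  seg 1: a=-1 b=2283/986 c=3561/986 d=-950/493
  seg 2: a=3 b=3705/986 c=-2139/986 d=-10/17
  seg 3: a=4 b=-2313/986 c=-3879/986 d=1124/493
  seg 4: a=0 b=-3327/986 c=2865/986 d=-955/1972
S(13/2) = -2493/15776

Δ: Δ0=-5/2, Δ1=4, Δ2=1, Δ3=-4, Δ4=1/2
row 1: diag=6, rhs=39; c'=1/6, d'=13/2
row 2: denom=4−1·1/6=23/6; d'=(-18−1·13/2)/(23/6)=-147/23
row 3: denom=4−1·6/23=86/23; d'=(-30−1·-147/23)/(86/23)=-543/86
row 4: denom=6−1·23/86=493/86; d'=(27−1·-543/86)/(493/86)=2865/493
back: M4=2865/493
back: M3=-543/86−23/86·2865/493=-3879/493
back: M2=-147/23−6/23·-3879/493=-2139/493
back: M1=13/2−1/6·-2139/493=3561/493
M: M0=0, M1=3561/493, M2=-2139/493, M3=-3879/493, M4=2865/493, M5=0
seg 0: a=4, c=M0/2=0, d=(M1−M0)/(6·2)=1187/1972, b=Δ0−h0·(2M0+M1)/6=-4839/986
seg 1: a=-1, c=M1/2=3561/986, d=(M2−M1)/(6·1)=-950/493, b=Δ1−h1·(2M1+M2)/6=2283/986
seg 2: a=3, c=M2/2=-2139/986, d=(M3−M2)/(6·1)=-10/17, b=Δ2−h2·(2M2+M3)/6=3705/986
seg 3: a=4, c=M3/2=-3879/986, d=(M4−M3)/(6·1)=1124/493, b=Δ3−h3·(2M3+M4)/6=-2313/986
seg 4: a=0, c=M4/2=2865/986, d=(M5−M4)/(6·2)=-955/1972, b=Δ4−h4·(2M4+M5)/6=-3327/986
t_q=13/2 → seg 4, τ=3/2; S=0+-3327/986·τ+2865/986·τ²+-955/1972·τ³=-2493/15776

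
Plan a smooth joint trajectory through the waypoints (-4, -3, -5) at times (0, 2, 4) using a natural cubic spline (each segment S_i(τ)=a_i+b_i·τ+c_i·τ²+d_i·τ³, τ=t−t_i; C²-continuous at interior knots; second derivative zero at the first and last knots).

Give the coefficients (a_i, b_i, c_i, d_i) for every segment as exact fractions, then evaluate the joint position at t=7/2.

Δ: Δ0=1/2, Δ1=-1
row 1: diag=8, rhs=-9; c'=1/4, d'=-9/8
back: M1=-9/8
M: M0=0, M1=-9/8, M2=0
seg 0: a=-4, c=M0/2=0, d=(M1−M0)/(6·2)=-3/32, b=Δ0−h0·(2M0+M1)/6=7/8
seg 1: a=-3, c=M1/2=-9/16, d=(M2−M1)/(6·2)=3/32, b=Δ1−h1·(2M1+M2)/6=-1/4
t_q=7/2 → seg 1, τ=3/2; S=-3+-1/4·τ+-9/16·τ²+3/32·τ³=-1107/256

  seg 0: a=-4 b=7/8 c=0 d=-3/32
  seg 1: a=-3 b=-1/4 c=-9/16 d=3/32
S(7/2) = -1107/256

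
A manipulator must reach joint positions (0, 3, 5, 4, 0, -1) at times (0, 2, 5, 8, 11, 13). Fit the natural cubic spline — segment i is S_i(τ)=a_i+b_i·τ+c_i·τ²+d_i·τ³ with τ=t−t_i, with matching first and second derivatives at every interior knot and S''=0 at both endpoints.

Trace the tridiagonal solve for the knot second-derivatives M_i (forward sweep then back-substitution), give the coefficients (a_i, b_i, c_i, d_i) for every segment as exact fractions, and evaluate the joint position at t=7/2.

  seg 0: a=0 b=4169/2538 c=0 d=-181/5076
  seg 1: a=3 b=3083/2538 c=-181/846 d=119/11421
  seg 2: a=5 b=539/2538 c=-305/2538 d=-5/243
  seg 3: a=4 b=-2701/2538 c=-775/2538 d=821/11421
  seg 4: a=0 b=-2425/2538 c=289/846 d=-289/5076
S(7/2) = 617/141

Δ: Δ0=3/2, Δ1=2/3, Δ2=-1/3, Δ3=-4/3, Δ4=-1/2
row 1: diag=10, rhs=-5; c'=3/10, d'=-1/2
row 2: denom=12−3·3/10=111/10; d'=(-6−3·-1/2)/(111/10)=-15/37
row 3: denom=12−3·10/37=414/37; d'=(-6−3·-15/37)/(414/37)=-59/138
row 4: denom=10−3·37/138=423/46; d'=(5−3·-59/138)/(423/46)=289/423
back: M4=289/423
back: M3=-59/138−37/138·289/423=-775/1269
back: M2=-15/37−10/37·-775/1269=-305/1269
back: M1=-1/2−3/10·-305/1269=-181/423
M: M0=0, M1=-181/423, M2=-305/1269, M3=-775/1269, M4=289/423, M5=0
seg 0: a=0, c=M0/2=0, d=(M1−M0)/(6·2)=-181/5076, b=Δ0−h0·(2M0+M1)/6=4169/2538
seg 1: a=3, c=M1/2=-181/846, d=(M2−M1)/(6·3)=119/11421, b=Δ1−h1·(2M1+M2)/6=3083/2538
seg 2: a=5, c=M2/2=-305/2538, d=(M3−M2)/(6·3)=-5/243, b=Δ2−h2·(2M2+M3)/6=539/2538
seg 3: a=4, c=M3/2=-775/2538, d=(M4−M3)/(6·3)=821/11421, b=Δ3−h3·(2M3+M4)/6=-2701/2538
seg 4: a=0, c=M4/2=289/846, d=(M5−M4)/(6·2)=-289/5076, b=Δ4−h4·(2M4+M5)/6=-2425/2538
t_q=7/2 → seg 1, τ=3/2; S=3+3083/2538·τ+-181/846·τ²+119/11421·τ³=617/141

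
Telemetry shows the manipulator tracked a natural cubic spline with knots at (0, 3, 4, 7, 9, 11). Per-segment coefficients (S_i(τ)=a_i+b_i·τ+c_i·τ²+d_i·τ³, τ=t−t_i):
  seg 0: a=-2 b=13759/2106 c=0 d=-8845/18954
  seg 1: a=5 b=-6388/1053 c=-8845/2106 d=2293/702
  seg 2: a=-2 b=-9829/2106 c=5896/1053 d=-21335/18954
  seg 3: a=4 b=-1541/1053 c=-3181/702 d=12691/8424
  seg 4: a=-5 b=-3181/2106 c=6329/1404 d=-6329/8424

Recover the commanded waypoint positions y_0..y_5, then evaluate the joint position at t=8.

y_0=-2 y_1=5 y_2=-2 y_3=4 y_4=-5 y_5=4
S(8) = -457/936

y_0 = S_0(0) = a_0 = -2
y_1 = S_1(0) = a_1 = 5
y_2 = S_2(0) = a_2 = -2
y_3 = S_3(0) = a_3 = 4
y_4 = S_4(0) = a_4 = -5
y_5 = S_4(2) = 4
t_q=8 is in segment 3 (τ=1); S_3(τ)=-457/936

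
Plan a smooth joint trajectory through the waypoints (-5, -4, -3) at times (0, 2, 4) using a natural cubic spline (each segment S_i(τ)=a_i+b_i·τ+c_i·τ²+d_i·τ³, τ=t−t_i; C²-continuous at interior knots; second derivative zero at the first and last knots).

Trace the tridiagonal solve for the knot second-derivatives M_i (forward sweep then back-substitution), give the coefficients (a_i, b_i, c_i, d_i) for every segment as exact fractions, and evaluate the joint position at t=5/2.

  seg 0: a=-5 b=1/2 c=0 d=0
  seg 1: a=-4 b=1/2 c=0 d=0
S(5/2) = -15/4

Δ: Δ0=1/2, Δ1=1/2
row 1: diag=8, rhs=0; c'=1/4, d'=0
back: M1=0
M: M0=0, M1=0, M2=0
seg 0: a=-5, c=M0/2=0, d=(M1−M0)/(6·2)=0, b=Δ0−h0·(2M0+M1)/6=1/2
seg 1: a=-4, c=M1/2=0, d=(M2−M1)/(6·2)=0, b=Δ1−h1·(2M1+M2)/6=1/2
t_q=5/2 → seg 1, τ=1/2; S=-4+1/2·τ+0·τ²+0·τ³=-15/4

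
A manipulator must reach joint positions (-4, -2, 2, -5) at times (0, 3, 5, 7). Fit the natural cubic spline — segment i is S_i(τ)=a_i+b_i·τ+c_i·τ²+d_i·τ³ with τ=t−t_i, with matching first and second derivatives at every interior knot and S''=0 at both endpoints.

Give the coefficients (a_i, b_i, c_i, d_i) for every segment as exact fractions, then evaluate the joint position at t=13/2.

Δ: Δ0=2/3, Δ1=2, Δ2=-7/2
row 1: diag=10, rhs=8; c'=1/5, d'=4/5
row 2: denom=8−2·1/5=38/5; d'=(-33−2·4/5)/(38/5)=-173/38
back: M2=-173/38
back: M1=4/5−1/5·-173/38=65/38
M: M0=0, M1=65/38, M2=-173/38, M3=0
seg 0: a=-4, c=M0/2=0, d=(M1−M0)/(6·3)=65/684, b=Δ0−h0·(2M0+M1)/6=-43/228
seg 1: a=-2, c=M1/2=65/76, d=(M2−M1)/(6·2)=-119/228, b=Δ1−h1·(2M1+M2)/6=271/114
seg 2: a=2, c=M2/2=-173/76, d=(M3−M2)/(6·2)=173/456, b=Δ2−h2·(2M2+M3)/6=-53/114
t_q=13/2 → seg 2, τ=3/2; S=2+-53/114·τ+-173/76·τ²+173/456·τ³=-3087/1216

  seg 0: a=-4 b=-43/228 c=0 d=65/684
  seg 1: a=-2 b=271/114 c=65/76 d=-119/228
  seg 2: a=2 b=-53/114 c=-173/76 d=173/456
S(13/2) = -3087/1216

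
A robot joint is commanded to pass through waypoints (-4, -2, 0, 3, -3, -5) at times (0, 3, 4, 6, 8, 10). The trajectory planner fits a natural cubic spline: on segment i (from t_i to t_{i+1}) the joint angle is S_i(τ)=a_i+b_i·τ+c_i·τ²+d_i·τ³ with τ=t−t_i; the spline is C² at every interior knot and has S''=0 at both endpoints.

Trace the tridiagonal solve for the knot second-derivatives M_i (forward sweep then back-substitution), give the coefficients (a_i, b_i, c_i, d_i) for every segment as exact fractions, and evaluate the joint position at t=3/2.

  seg 0: a=-4 b=821/3846 c=0 d=581/11538
  seg 1: a=-2 b=3025/1923 c=581/1282 d=-101/3846
  seg 2: a=0 b=9233/3846 c=240/641 d=-793/1923
  seg 3: a=3 b=-4039/3846 c=-1346/641 d=8653/15384
  seg 4: a=-3 b=-5192/1923 c=3269/2564 d=-3269/15384
S(3/2) = -35997/10256

Δ: Δ0=2/3, Δ1=2, Δ2=3/2, Δ3=-3, Δ4=-1
row 1: diag=8, rhs=8; c'=1/8, d'=1
row 2: denom=6−1·1/8=47/8; d'=(-3−1·1)/(47/8)=-32/47
row 3: denom=8−2·16/47=344/47; d'=(-27−2·-32/47)/(344/47)=-1205/344
row 4: denom=8−2·47/172=641/86; d'=(12−2·-1205/344)/(641/86)=3269/1282
back: M4=3269/1282
back: M3=-1205/344−47/172·3269/1282=-2692/641
back: M2=-32/47−16/47·-2692/641=480/641
back: M1=1−1/8·480/641=581/641
M: M0=0, M1=581/641, M2=480/641, M3=-2692/641, M4=3269/1282, M5=0
seg 0: a=-4, c=M0/2=0, d=(M1−M0)/(6·3)=581/11538, b=Δ0−h0·(2M0+M1)/6=821/3846
seg 1: a=-2, c=M1/2=581/1282, d=(M2−M1)/(6·1)=-101/3846, b=Δ1−h1·(2M1+M2)/6=3025/1923
seg 2: a=0, c=M2/2=240/641, d=(M3−M2)/(6·2)=-793/1923, b=Δ2−h2·(2M2+M3)/6=9233/3846
seg 3: a=3, c=M3/2=-1346/641, d=(M4−M3)/(6·2)=8653/15384, b=Δ3−h3·(2M3+M4)/6=-4039/3846
seg 4: a=-3, c=M4/2=3269/2564, d=(M5−M4)/(6·2)=-3269/15384, b=Δ4−h4·(2M4+M5)/6=-5192/1923
t_q=3/2 → seg 0, τ=3/2; S=-4+821/3846·τ+0·τ²+581/11538·τ³=-35997/10256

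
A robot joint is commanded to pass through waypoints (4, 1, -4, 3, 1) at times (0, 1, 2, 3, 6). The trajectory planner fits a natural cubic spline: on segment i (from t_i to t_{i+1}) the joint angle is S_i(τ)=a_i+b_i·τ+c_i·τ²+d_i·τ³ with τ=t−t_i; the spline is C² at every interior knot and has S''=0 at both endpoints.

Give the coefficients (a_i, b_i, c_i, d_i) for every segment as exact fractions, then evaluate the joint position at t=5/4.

  seg 0: a=4 b=-547/348 c=0 d=-497/348
  seg 1: a=1 b=-1019/174 c=-497/116 d=1789/348
  seg 2: a=-4 b=347/348 c=323/29 d=-1787/348
  seg 3: a=3 b=1369/174 c=-495/116 d=55/116
S(5/4) = -4837/7424

Δ: Δ0=-3, Δ1=-5, Δ2=7, Δ3=-2/3
row 1: diag=4, rhs=-12; c'=1/4, d'=-3
row 2: denom=4−1·1/4=15/4; d'=(72−1·-3)/(15/4)=20
row 3: denom=8−1·4/15=116/15; d'=(-46−1·20)/(116/15)=-495/58
back: M3=-495/58
back: M2=20−4/15·-495/58=646/29
back: M1=-3−1/4·646/29=-497/58
M: M0=0, M1=-497/58, M2=646/29, M3=-495/58, M4=0
seg 0: a=4, c=M0/2=0, d=(M1−M0)/(6·1)=-497/348, b=Δ0−h0·(2M0+M1)/6=-547/348
seg 1: a=1, c=M1/2=-497/116, d=(M2−M1)/(6·1)=1789/348, b=Δ1−h1·(2M1+M2)/6=-1019/174
seg 2: a=-4, c=M2/2=323/29, d=(M3−M2)/(6·1)=-1787/348, b=Δ2−h2·(2M2+M3)/6=347/348
seg 3: a=3, c=M3/2=-495/116, d=(M4−M3)/(6·3)=55/116, b=Δ3−h3·(2M3+M4)/6=1369/174
t_q=5/4 → seg 1, τ=1/4; S=1+-1019/174·τ+-497/116·τ²+1789/348·τ³=-4837/7424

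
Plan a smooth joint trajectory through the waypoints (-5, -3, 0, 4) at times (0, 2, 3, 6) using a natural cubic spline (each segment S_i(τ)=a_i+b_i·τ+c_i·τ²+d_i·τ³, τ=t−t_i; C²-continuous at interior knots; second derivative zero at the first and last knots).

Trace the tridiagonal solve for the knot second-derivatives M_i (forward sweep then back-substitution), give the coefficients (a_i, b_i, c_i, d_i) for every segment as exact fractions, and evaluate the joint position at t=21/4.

  seg 0: a=-5 b=35/141 c=0 d=53/282
  seg 1: a=-3 b=353/141 c=53/47 d=-89/141
  seg 2: a=0 b=404/141 c=-36/47 d=4/47
S(21/4) = 2661/752

Δ: Δ0=1, Δ1=3, Δ2=4/3
row 1: diag=6, rhs=12; c'=1/6, d'=2
row 2: denom=8−1·1/6=47/6; d'=(-10−1·2)/(47/6)=-72/47
back: M2=-72/47
back: M1=2−1/6·-72/47=106/47
M: M0=0, M1=106/47, M2=-72/47, M3=0
seg 0: a=-5, c=M0/2=0, d=(M1−M0)/(6·2)=53/282, b=Δ0−h0·(2M0+M1)/6=35/141
seg 1: a=-3, c=M1/2=53/47, d=(M2−M1)/(6·1)=-89/141, b=Δ1−h1·(2M1+M2)/6=353/141
seg 2: a=0, c=M2/2=-36/47, d=(M3−M2)/(6·3)=4/47, b=Δ2−h2·(2M2+M3)/6=404/141
t_q=21/4 → seg 2, τ=9/4; S=0+404/141·τ+-36/47·τ²+4/47·τ³=2661/752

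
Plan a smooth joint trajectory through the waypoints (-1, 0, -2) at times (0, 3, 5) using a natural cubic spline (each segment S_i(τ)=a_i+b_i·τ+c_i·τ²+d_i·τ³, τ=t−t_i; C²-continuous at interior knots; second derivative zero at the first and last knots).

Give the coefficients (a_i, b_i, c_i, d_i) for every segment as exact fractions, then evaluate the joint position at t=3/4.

Δ: Δ0=1/3, Δ1=-1
row 1: diag=10, rhs=-8; c'=1/5, d'=-4/5
back: M1=-4/5
M: M0=0, M1=-4/5, M2=0
seg 0: a=-1, c=M0/2=0, d=(M1−M0)/(6·3)=-2/45, b=Δ0−h0·(2M0+M1)/6=11/15
seg 1: a=0, c=M1/2=-2/5, d=(M2−M1)/(6·2)=1/15, b=Δ1−h1·(2M1+M2)/6=-7/15
t_q=3/4 → seg 0, τ=3/4; S=-1+11/15·τ+0·τ²+-2/45·τ³=-15/32

  seg 0: a=-1 b=11/15 c=0 d=-2/45
  seg 1: a=0 b=-7/15 c=-2/5 d=1/15
S(3/4) = -15/32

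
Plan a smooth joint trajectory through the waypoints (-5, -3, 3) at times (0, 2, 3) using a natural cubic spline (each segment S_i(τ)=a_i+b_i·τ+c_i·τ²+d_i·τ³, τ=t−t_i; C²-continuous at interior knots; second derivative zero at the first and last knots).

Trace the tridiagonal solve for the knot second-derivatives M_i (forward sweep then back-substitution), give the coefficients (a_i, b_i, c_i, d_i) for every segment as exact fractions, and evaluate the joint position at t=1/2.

  seg 0: a=-5 b=-2/3 c=0 d=5/12
  seg 1: a=-3 b=13/3 c=5/2 d=-5/6
S(1/2) = -169/32

Δ: Δ0=1, Δ1=6
row 1: diag=6, rhs=30; c'=1/6, d'=5
back: M1=5
M: M0=0, M1=5, M2=0
seg 0: a=-5, c=M0/2=0, d=(M1−M0)/(6·2)=5/12, b=Δ0−h0·(2M0+M1)/6=-2/3
seg 1: a=-3, c=M1/2=5/2, d=(M2−M1)/(6·1)=-5/6, b=Δ1−h1·(2M1+M2)/6=13/3
t_q=1/2 → seg 0, τ=1/2; S=-5+-2/3·τ+0·τ²+5/12·τ³=-169/32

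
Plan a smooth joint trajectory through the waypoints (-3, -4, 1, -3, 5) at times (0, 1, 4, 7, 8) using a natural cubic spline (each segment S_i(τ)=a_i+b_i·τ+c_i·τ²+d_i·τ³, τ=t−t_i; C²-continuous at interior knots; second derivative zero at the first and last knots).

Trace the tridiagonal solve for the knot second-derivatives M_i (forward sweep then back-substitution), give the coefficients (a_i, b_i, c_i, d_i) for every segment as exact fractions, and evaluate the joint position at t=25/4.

  seg 0: a=-3 b=-253/156 c=0 d=97/156
  seg 1: a=-4 b=19/78 c=97/52 d=-217/468
  seg 2: a=1 b=-13/12 c=-30/13 d=347/468
  seg 3: a=-3 b=397/78 c=227/52 d=-227/156
S(25/4) = -15557/3328

Δ: Δ0=-1, Δ1=5/3, Δ2=-4/3, Δ3=8
row 1: diag=8, rhs=16; c'=3/8, d'=2
row 2: denom=12−3·3/8=87/8; d'=(-18−3·2)/(87/8)=-64/29
row 3: denom=8−3·8/29=208/29; d'=(56−3·-64/29)/(208/29)=227/26
back: M3=227/26
back: M2=-64/29−8/29·227/26=-60/13
back: M1=2−3/8·-60/13=97/26
M: M0=0, M1=97/26, M2=-60/13, M3=227/26, M4=0
seg 0: a=-3, c=M0/2=0, d=(M1−M0)/(6·1)=97/156, b=Δ0−h0·(2M0+M1)/6=-253/156
seg 1: a=-4, c=M1/2=97/52, d=(M2−M1)/(6·3)=-217/468, b=Δ1−h1·(2M1+M2)/6=19/78
seg 2: a=1, c=M2/2=-30/13, d=(M3−M2)/(6·3)=347/468, b=Δ2−h2·(2M2+M3)/6=-13/12
seg 3: a=-3, c=M3/2=227/52, d=(M4−M3)/(6·1)=-227/156, b=Δ3−h3·(2M3+M4)/6=397/78
t_q=25/4 → seg 2, τ=9/4; S=1+-13/12·τ+-30/13·τ²+347/468·τ³=-15557/3328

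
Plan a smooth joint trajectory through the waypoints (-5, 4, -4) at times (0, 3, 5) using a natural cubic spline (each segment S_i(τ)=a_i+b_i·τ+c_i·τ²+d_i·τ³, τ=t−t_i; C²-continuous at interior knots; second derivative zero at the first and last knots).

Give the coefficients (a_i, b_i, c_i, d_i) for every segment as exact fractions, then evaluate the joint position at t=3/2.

  seg 0: a=-5 b=51/10 c=0 d=-7/30
  seg 1: a=4 b=-6/5 c=-21/10 d=7/20
S(3/2) = 149/80

Δ: Δ0=3, Δ1=-4
row 1: diag=10, rhs=-42; c'=1/5, d'=-21/5
back: M1=-21/5
M: M0=0, M1=-21/5, M2=0
seg 0: a=-5, c=M0/2=0, d=(M1−M0)/(6·3)=-7/30, b=Δ0−h0·(2M0+M1)/6=51/10
seg 1: a=4, c=M1/2=-21/10, d=(M2−M1)/(6·2)=7/20, b=Δ1−h1·(2M1+M2)/6=-6/5
t_q=3/2 → seg 0, τ=3/2; S=-5+51/10·τ+0·τ²+-7/30·τ³=149/80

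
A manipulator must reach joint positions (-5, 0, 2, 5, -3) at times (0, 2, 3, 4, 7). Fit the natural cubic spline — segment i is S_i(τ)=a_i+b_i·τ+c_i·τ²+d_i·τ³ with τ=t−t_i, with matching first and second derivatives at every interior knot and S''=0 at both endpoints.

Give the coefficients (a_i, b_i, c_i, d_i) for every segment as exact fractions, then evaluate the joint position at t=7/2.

Δ: Δ0=5/2, Δ1=2, Δ2=3, Δ3=-8/3
row 1: diag=6, rhs=-3; c'=1/6, d'=-1/2
row 2: denom=4−1·1/6=23/6; d'=(6−1·-1/2)/(23/6)=39/23
row 3: denom=8−1·6/23=178/23; d'=(-34−1·39/23)/(178/23)=-821/178
back: M3=-821/178
back: M2=39/23−6/23·-821/178=258/89
back: M1=-1/2−1/6·258/89=-175/178
M: M0=0, M1=-175/178, M2=258/89, M3=-821/178, M4=0
seg 0: a=-5, c=M0/2=0, d=(M1−M0)/(6·2)=-175/2136, b=Δ0−h0·(2M0+M1)/6=755/267
seg 1: a=0, c=M1/2=-175/356, d=(M2−M1)/(6·1)=691/1068, b=Δ1−h1·(2M1+M2)/6=985/534
seg 2: a=2, c=M2/2=129/89, d=(M3−M2)/(6·1)=-1337/1068, b=Δ2−h2·(2M2+M3)/6=2993/1068
seg 3: a=5, c=M3/2=-821/356, d=(M4−M3)/(6·3)=821/3204, b=Δ3−h3·(2M3+M4)/6=1039/534
t_q=7/2 → seg 2, τ=1/2; S=2+2993/1068·τ+129/89·τ²+-1337/1068·τ³=10273/2848

  seg 0: a=-5 b=755/267 c=0 d=-175/2136
  seg 1: a=0 b=985/534 c=-175/356 d=691/1068
  seg 2: a=2 b=2993/1068 c=129/89 d=-1337/1068
  seg 3: a=5 b=1039/534 c=-821/356 d=821/3204
S(7/2) = 10273/2848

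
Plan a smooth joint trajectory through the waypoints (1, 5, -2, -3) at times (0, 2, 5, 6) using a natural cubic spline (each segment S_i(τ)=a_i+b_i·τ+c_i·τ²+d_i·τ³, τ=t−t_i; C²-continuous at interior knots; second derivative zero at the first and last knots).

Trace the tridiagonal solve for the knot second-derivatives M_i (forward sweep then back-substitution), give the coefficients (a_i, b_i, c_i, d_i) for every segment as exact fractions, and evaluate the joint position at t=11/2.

  seg 0: a=1 b=658/213 c=0 d=-58/213
  seg 1: a=5 b=-38/213 c=-116/71 d=65/213
  seg 2: a=-2 b=-371/213 c=79/71 d=-79/213
S(11/2) = -1499/568

Δ: Δ0=2, Δ1=-7/3, Δ2=-1
row 1: diag=10, rhs=-26; c'=3/10, d'=-13/5
row 2: denom=8−3·3/10=71/10; d'=(8−3·-13/5)/(71/10)=158/71
back: M2=158/71
back: M1=-13/5−3/10·158/71=-232/71
M: M0=0, M1=-232/71, M2=158/71, M3=0
seg 0: a=1, c=M0/2=0, d=(M1−M0)/(6·2)=-58/213, b=Δ0−h0·(2M0+M1)/6=658/213
seg 1: a=5, c=M1/2=-116/71, d=(M2−M1)/(6·3)=65/213, b=Δ1−h1·(2M1+M2)/6=-38/213
seg 2: a=-2, c=M2/2=79/71, d=(M3−M2)/(6·1)=-79/213, b=Δ2−h2·(2M2+M3)/6=-371/213
t_q=11/2 → seg 2, τ=1/2; S=-2+-371/213·τ+79/71·τ²+-79/213·τ³=-1499/568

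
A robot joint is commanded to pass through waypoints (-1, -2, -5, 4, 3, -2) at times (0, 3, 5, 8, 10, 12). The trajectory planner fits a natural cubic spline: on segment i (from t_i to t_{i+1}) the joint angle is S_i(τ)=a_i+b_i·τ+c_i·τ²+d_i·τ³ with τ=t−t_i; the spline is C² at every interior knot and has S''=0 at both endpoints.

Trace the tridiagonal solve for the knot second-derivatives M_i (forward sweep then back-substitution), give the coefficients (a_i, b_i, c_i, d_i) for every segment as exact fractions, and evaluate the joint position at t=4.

Δ: Δ0=-1/3, Δ1=-3/2, Δ2=3, Δ3=-1/2, Δ4=-5/2
row 1: diag=10, rhs=-7; c'=1/5, d'=-7/10
row 2: denom=10−2·1/5=48/5; d'=(27−2·-7/10)/(48/5)=71/24
row 3: denom=10−3·5/16=145/16; d'=(-21−3·71/24)/(145/16)=-478/145
row 4: denom=8−2·32/145=1096/145; d'=(-12−2·-478/145)/(1096/145)=-98/137
back: M4=-98/137
back: M3=-478/145−32/145·-98/137=-430/137
back: M2=71/24−5/16·-430/137=1619/411
back: M1=-7/10−1/5·1619/411=-1223/822
M: M0=0, M1=-1223/822, M2=1619/411, M3=-430/137, M4=-98/137, M5=0
seg 0: a=-1, c=M0/2=0, d=(M1−M0)/(6·3)=-1223/14796, b=Δ0−h0·(2M0+M1)/6=225/548
seg 1: a=-2, c=M1/2=-1223/1644, d=(M2−M1)/(6·2)=1487/3288, b=Δ1−h1·(2M1+M2)/6=-499/274
seg 2: a=-5, c=M2/2=1619/822, d=(M3−M2)/(6·3)=-2909/7398, b=Δ2−h2·(2M2+M3)/6=259/411
seg 3: a=4, c=M3/2=-215/137, d=(M4−M3)/(6·2)=83/411, b=Δ3−h3·(2M3+M4)/6=1505/822
seg 4: a=3, c=M4/2=-49/137, d=(M5−M4)/(6·2)=49/822, b=Δ4−h4·(2M4+M5)/6=-1663/822
t_q=4 → seg 1, τ=1; S=-2+-499/274·τ+-1223/1644·τ²+1487/3288·τ³=-13523/3288

  seg 0: a=-1 b=225/548 c=0 d=-1223/14796
  seg 1: a=-2 b=-499/274 c=-1223/1644 d=1487/3288
  seg 2: a=-5 b=259/411 c=1619/822 d=-2909/7398
  seg 3: a=4 b=1505/822 c=-215/137 d=83/411
  seg 4: a=3 b=-1663/822 c=-49/137 d=49/822
S(4) = -13523/3288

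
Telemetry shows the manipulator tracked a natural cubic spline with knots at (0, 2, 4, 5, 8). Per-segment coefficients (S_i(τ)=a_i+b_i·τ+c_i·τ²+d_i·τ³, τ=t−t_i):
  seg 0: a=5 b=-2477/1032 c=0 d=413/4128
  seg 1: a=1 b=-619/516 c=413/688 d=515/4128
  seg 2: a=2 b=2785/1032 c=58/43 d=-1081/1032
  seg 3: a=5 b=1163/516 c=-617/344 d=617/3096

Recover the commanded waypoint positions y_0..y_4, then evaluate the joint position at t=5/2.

y_0 = S_0(0) = a_0 = 5
y_1 = S_1(0) = a_1 = 1
y_2 = S_2(0) = a_2 = 2
y_3 = S_3(0) = a_3 = 5
y_4 = S_3(3) = 1
t_q=5/2 is in segment 1 (τ=1/2); S_1(τ)=6229/11008

y_0=5 y_1=1 y_2=2 y_3=5 y_4=1
S(5/2) = 6229/11008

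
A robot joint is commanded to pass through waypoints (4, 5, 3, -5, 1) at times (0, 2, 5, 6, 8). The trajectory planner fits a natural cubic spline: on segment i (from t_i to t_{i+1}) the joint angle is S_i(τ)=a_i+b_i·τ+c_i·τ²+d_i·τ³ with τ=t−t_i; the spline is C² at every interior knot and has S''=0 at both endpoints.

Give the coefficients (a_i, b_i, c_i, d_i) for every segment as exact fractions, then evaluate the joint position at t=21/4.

Δ: Δ0=1/2, Δ1=-2/3, Δ2=-8, Δ3=3
row 1: diag=10, rhs=-7; c'=3/10, d'=-7/10
row 2: denom=8−3·3/10=71/10; d'=(-44−3·-7/10)/(71/10)=-419/71
row 3: denom=6−1·10/71=416/71; d'=(66−1·-419/71)/(416/71)=5105/416
back: M3=5105/416
back: M2=-419/71−10/71·5105/416=-1587/208
back: M1=-7/10−3/10·-1587/208=661/416
M: M0=0, M1=661/416, M2=-1587/208, M3=5105/416, M4=0
seg 0: a=4, c=M0/2=0, d=(M1−M0)/(6·2)=661/4992, b=Δ0−h0·(2M0+M1)/6=-37/1248
seg 1: a=5, c=M1/2=661/832, d=(M2−M1)/(6·3)=-295/576, b=Δ1−h1·(2M1+M2)/6=973/624
seg 2: a=3, c=M2/2=-1587/416, d=(M3−M2)/(6·1)=8279/2496, b=Δ2−h2·(2M2+M3)/6=-18725/2496
seg 3: a=-5, c=M3/2=5105/832, d=(M4−M3)/(6·2)=-5105/4992, b=Δ3−h3·(2M3+M4)/6=-3233/624
t_q=21/4 → seg 2, τ=1/4; S=3+-18725/2496·τ+-1587/416·τ²+8279/2496·τ³=49941/53248

  seg 0: a=4 b=-37/1248 c=0 d=661/4992
  seg 1: a=5 b=973/624 c=661/832 d=-295/576
  seg 2: a=3 b=-18725/2496 c=-1587/416 d=8279/2496
  seg 3: a=-5 b=-3233/624 c=5105/832 d=-5105/4992
S(21/4) = 49941/53248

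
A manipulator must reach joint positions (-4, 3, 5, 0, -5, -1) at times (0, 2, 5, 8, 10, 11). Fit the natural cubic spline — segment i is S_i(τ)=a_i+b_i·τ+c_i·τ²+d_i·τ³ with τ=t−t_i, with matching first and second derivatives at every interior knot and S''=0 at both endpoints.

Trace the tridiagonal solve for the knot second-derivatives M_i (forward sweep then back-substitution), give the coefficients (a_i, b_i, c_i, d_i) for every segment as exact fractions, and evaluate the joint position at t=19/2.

Δ: Δ0=7/2, Δ1=2/3, Δ2=-5/3, Δ3=-5/2, Δ4=4
row 1: diag=10, rhs=-17; c'=3/10, d'=-17/10
row 2: denom=12−3·3/10=111/10; d'=(-14−3·-17/10)/(111/10)=-89/111
row 3: denom=10−3·10/37=340/37; d'=(-5−3·-89/111)/(340/37)=-24/85
row 4: denom=6−2·37/170=473/85; d'=(39−2·-24/85)/(473/85)=3363/473
back: M4=3363/473
back: M3=-24/85−37/170·3363/473=-1731/946
back: M2=-89/111−10/37·-1731/946=-436/1419
back: M1=-17/10−3/10·-436/1419=-1521/946
M: M0=0, M1=-1521/946, M2=-436/1419, M3=-1731/946, M4=3363/473, M5=0
seg 0: a=-4, c=M0/2=0, d=(M1−M0)/(6·2)=-507/3784, b=Δ0−h0·(2M0+M1)/6=1909/473
seg 1: a=3, c=M1/2=-1521/1892, d=(M2−M1)/(6·3)=3691/51084, b=Δ1−h1·(2M1+M2)/6=2297/946
seg 2: a=5, c=M2/2=-218/1419, d=(M3−M2)/(6·3)=-4321/51084, b=Δ2−h2·(2M2+M3)/6=-841/1892
seg 3: a=0, c=M3/2=-1731/1892, d=(M4−M3)/(6·2)=2819/3784, b=Δ3−h3·(2M3+M4)/6=-3453/946
seg 4: a=-5, c=M4/2=3363/946, d=(M5−M4)/(6·1)=-1121/946, b=Δ4−h4·(2M4+M5)/6=771/473
t_q=19/2 → seg 3, τ=3/2; S=0+-3453/946·τ+-1731/1892·τ²+2819/3784·τ³=-151947/30272

  seg 0: a=-4 b=1909/473 c=0 d=-507/3784
  seg 1: a=3 b=2297/946 c=-1521/1892 d=3691/51084
  seg 2: a=5 b=-841/1892 c=-218/1419 d=-4321/51084
  seg 3: a=0 b=-3453/946 c=-1731/1892 d=2819/3784
  seg 4: a=-5 b=771/473 c=3363/946 d=-1121/946
S(19/2) = -151947/30272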